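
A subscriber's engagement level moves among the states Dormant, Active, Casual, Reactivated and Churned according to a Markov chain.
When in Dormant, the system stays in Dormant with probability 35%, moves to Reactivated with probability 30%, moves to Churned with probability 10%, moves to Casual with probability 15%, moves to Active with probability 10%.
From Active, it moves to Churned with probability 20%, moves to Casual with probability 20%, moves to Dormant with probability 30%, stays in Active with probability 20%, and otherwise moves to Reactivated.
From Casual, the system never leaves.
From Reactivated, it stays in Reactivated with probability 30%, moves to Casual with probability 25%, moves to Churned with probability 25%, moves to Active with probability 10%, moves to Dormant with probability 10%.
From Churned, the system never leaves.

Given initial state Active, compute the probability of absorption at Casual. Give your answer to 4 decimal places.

0.5182

Let h(s) be the probability of absorption at Casual starting from transient state s. Then h(Casual) = 1 and h(Churned) = 0. By first-step analysis:
h(Dormant) = 0.35·h(Dormant) + 0.1·h(Active) + 0.15·1 + 0.3·h(Reactivated) + 0.1·0
h(Active) = 0.3·h(Dormant) + 0.2·h(Active) + 0.2·1 + 0.1·h(Reactivated) + 0.2·0
h(Reactivated) = 0.1·h(Dormant) + 0.1·h(Active) + 0.25·1 + 0.3·h(Reactivated) + 0.25·0
Solving: h(Dormant) = 0.5455, h(Active) = 0.5182, h(Reactivated) = 0.5091.
Starting from Active, the probability is 0.5182.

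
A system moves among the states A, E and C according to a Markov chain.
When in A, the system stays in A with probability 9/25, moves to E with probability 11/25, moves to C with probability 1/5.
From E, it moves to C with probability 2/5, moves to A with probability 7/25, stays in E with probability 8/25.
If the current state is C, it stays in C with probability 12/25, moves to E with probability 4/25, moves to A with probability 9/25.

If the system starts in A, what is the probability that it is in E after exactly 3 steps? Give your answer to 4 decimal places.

Propagate the distribution vector 3 steps from A.
After 0 steps: (1.0000, 0.0000, 0.0000)
After 1 step: (0.3600, 0.4400, 0.2000)
After 2 steps: (0.3248, 0.3312, 0.3440)
After 3 steps: (0.3335, 0.3039, 0.3626)
P(in E after 3 steps) = 0.3039

0.3039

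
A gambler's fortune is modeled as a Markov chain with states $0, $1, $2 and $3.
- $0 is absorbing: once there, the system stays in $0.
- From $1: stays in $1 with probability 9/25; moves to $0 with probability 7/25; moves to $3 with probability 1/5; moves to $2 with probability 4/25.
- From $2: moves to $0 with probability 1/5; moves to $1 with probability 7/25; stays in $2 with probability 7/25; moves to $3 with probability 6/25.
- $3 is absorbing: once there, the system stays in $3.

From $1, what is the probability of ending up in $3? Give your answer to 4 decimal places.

0.4385

Let h(s) be the probability of absorption at $3 starting from transient state s. Then h($3) = 1 and h($0) = 0. By first-step analysis:
h($1) = 0.28·0 + 0.36·h($1) + 0.16·h($2) + 0.2·1
h($2) = 0.2·0 + 0.28·h($1) + 0.28·h($2) + 0.24·1
Solving: h($1) = 0.4385, h($2) = 0.5038.
Starting from $1, the probability is 0.4385.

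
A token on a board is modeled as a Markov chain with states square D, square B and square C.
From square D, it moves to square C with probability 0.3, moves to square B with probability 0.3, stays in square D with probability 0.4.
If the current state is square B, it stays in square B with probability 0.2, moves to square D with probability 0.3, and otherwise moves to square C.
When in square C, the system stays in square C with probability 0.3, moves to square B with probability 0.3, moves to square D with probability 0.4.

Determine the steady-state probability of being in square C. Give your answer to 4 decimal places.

0.3545

Let the stationary distribution be π with π = πP and π_1 + π_2 + π_3 = 1.
π_1 = 0.4·π_1 + 0.3·π_2 + 0.4·π_3
π_2 = 0.3·π_1 + 0.2·π_2 + 0.3·π_3
Solving with the normalization constraint gives π = (0.3727, 0.2727, 0.3545).
So the stationary probability of square C is 0.3545.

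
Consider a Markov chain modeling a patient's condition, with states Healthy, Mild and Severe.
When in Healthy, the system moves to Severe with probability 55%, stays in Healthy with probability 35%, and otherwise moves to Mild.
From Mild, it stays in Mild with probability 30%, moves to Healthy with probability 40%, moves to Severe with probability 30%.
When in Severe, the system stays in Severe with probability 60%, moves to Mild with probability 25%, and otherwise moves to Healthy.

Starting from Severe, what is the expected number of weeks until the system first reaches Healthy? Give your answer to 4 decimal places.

4.6341

Let t(s) be the expected number of weeks to first reach Healthy from state s, with t(Healthy) = 0. Conditioning on the first week:
t(Mild) = 1 + 0.3·t(Mild) + 0.3·t(Severe)
t(Severe) = 1 + 0.25·t(Mild) + 0.6·t(Severe)
Solving: t(Mild) = 3.4146, t(Severe) = 4.6341.
Expected weeks from Severe to Healthy: 4.6341.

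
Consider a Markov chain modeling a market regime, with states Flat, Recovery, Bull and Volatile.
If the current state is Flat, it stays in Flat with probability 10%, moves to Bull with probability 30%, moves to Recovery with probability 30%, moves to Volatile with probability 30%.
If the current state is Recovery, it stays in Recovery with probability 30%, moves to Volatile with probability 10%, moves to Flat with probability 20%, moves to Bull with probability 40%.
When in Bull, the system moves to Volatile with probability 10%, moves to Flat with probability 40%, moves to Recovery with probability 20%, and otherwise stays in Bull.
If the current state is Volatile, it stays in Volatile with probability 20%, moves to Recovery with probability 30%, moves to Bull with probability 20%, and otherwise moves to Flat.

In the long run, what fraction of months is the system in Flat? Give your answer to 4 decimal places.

0.2534

Let the stationary distribution be π with π = πP and π_1 + π_2 + π_3 + π_4 = 1.
π_1 = 0.1·π_1 + 0.2·π_2 + 0.4·π_3 + 0.3·π_4
π_2 = 0.3·π_1 + 0.3·π_2 + 0.2·π_3 + 0.3·π_4
π_3 = 0.3·π_1 + 0.4·π_2 + 0.3·π_3 + 0.2·π_4
Solving with the normalization constraint gives π = (0.2534, 0.2690, 0.3102, 0.1674).
So the stationary probability of Flat is 0.2534.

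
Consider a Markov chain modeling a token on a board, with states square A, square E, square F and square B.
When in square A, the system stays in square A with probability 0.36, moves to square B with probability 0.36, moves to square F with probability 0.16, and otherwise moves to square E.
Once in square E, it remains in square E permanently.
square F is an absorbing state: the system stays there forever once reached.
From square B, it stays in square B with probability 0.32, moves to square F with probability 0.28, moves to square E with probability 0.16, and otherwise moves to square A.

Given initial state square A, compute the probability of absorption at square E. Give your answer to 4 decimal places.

0.3991

Let h(s) be the probability of absorption at square E starting from transient state s. Then h(square E) = 1 and h(square F) = 0. By first-step analysis:
h(square A) = 0.36·h(square A) + 0.12·1 + 0.16·0 + 0.36·h(square B)
h(square B) = 0.24·h(square A) + 0.16·1 + 0.28·0 + 0.32·h(square B)
Solving: h(square A) = 0.3991, h(square B) = 0.3761.
Starting from square A, the probability is 0.3991.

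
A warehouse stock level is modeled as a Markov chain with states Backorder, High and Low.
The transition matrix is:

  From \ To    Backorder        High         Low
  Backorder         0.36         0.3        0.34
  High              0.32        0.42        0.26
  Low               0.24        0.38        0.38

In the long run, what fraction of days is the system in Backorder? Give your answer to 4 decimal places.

Let the stationary distribution be π with π = πP and π_1 + π_2 + π_3 = 1.
π_1 = 0.36·π_1 + 0.32·π_2 + 0.24·π_3
π_2 = 0.3·π_1 + 0.42·π_2 + 0.38·π_3
Solving with the normalization constraint gives π = (0.3064, 0.3703, 0.3233).
So the stationary probability of Backorder is 0.3064.

0.3064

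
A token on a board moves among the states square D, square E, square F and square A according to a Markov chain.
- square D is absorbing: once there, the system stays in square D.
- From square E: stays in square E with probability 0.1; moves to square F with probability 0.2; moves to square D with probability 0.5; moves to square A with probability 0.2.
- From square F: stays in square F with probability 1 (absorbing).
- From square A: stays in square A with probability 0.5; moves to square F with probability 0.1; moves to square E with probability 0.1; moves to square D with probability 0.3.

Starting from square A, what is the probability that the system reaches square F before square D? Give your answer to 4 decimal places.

0.2558

Let h(s) be the probability of absorption at square F starting from transient state s. Then h(square F) = 1 and h(square D) = 0. By first-step analysis:
h(square E) = 0.5·0 + 0.1·h(square E) + 0.2·1 + 0.2·h(square A)
h(square A) = 0.3·0 + 0.1·h(square E) + 0.1·1 + 0.5·h(square A)
Solving: h(square E) = 0.2791, h(square A) = 0.2558.
Starting from square A, the probability is 0.2558.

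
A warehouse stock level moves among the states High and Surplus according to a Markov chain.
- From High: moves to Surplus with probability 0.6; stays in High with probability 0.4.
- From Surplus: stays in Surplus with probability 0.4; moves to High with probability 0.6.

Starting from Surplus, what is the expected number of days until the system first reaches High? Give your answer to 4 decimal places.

1.6667

Let t(s) be the expected number of days to first reach High from state s, with t(High) = 0. Conditioning on the first day:
t(Surplus) = 1 + 0.4·t(Surplus)
Solving: t(Surplus) = 1.6667.
Expected days from Surplus to High: 1.6667.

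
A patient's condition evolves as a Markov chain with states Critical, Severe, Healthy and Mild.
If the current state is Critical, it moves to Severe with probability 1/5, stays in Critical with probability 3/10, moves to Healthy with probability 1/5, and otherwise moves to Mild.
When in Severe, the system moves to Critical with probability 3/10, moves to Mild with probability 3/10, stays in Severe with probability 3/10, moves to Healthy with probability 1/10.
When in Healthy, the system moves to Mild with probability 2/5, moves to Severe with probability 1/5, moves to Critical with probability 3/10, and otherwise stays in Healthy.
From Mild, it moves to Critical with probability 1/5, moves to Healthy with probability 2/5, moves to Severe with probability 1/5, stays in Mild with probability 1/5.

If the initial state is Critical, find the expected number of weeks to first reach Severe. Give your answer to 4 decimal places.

Let t(s) be the expected number of weeks to first reach Severe from state s, with t(Severe) = 0. Conditioning on the first week:
t(Critical) = 1 + 0.3·t(Critical) + 0.2·t(Healthy) + 0.3·t(Mild)
t(Healthy) = 1 + 0.3·t(Critical) + 0.1·t(Healthy) + 0.4·t(Mild)
t(Mild) = 1 + 0.2·t(Critical) + 0.4·t(Healthy) + 0.2·t(Mild)
Solving: t(Critical) = 5.0000, t(Healthy) = 5.0000, t(Mild) = 5.0000.
Expected weeks from Critical to Severe: 5.0000.

5.0000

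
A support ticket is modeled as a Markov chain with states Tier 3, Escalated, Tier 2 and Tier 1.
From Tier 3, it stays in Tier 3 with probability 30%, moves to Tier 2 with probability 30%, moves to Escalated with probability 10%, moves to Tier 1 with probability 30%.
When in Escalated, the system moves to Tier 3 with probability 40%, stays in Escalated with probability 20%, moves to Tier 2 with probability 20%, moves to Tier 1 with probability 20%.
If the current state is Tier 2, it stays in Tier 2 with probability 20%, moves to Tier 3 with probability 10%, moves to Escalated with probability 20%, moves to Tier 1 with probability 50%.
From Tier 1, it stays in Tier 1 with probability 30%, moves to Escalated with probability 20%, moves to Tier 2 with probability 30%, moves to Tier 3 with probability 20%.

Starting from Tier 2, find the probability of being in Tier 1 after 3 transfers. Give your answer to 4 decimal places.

Propagate the distribution vector 3 transfers from Tier 2.
After 0 transfers: (0.0000, 0.0000, 1.0000, 0.0000)
After 1 transfer: (0.1000, 0.2000, 0.2000, 0.5000)
After 2 transfers: (0.2300, 0.1900, 0.2600, 0.3200)
After 3 transfers: (0.2350, 0.1770, 0.2550, 0.3330)
P(in Tier 1 after 3 transfers) = 0.3330

0.3330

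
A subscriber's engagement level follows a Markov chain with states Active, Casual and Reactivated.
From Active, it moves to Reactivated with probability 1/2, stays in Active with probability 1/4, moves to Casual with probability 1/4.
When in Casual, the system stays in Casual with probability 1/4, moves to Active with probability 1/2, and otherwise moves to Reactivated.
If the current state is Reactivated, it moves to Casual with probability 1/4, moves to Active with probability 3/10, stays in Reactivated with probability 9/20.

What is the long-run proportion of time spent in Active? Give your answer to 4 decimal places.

0.3333

Let the stationary distribution be π with π = πP and π_1 + π_2 + π_3 = 1.
π_1 = 0.25·π_1 + 0.5·π_2 + 0.3·π_3
π_2 = 0.25·π_1 + 0.25·π_2 + 0.25·π_3
Solving with the normalization constraint gives π = (0.3333, 0.2500, 0.4167).
So the stationary probability of Active is 0.3333.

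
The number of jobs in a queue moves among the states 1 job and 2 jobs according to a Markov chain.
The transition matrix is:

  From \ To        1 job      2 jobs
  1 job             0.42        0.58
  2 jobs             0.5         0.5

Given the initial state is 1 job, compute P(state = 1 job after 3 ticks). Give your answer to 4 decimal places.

Propagate the distribution vector 3 ticks from 1 job.
After 0 ticks: (1.0000, 0.0000)
After 1 tick: (0.4200, 0.5800)
After 2 ticks: (0.4664, 0.5336)
After 3 ticks: (0.4627, 0.5373)
P(in 1 job after 3 ticks) = 0.4627

0.4627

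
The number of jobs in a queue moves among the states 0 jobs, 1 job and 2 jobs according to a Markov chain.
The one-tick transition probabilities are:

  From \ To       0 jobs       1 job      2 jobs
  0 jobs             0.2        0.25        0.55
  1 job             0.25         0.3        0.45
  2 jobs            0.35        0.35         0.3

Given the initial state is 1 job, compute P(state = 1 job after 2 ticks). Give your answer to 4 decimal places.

0.3100

Sum over the intermediate state after 1 tick:
P = P(1 job→0 jobs)·P(0 jobs→1 job) + P(1 job→1 job)·P(1 job→1 job) + P(1 job→2 jobs)·P(2 jobs→1 job)
  = 0.25×0.25 + 0.3×0.3 + 0.45×0.35
  = 0.0625 + 0.0900 + 0.1575 = 0.3100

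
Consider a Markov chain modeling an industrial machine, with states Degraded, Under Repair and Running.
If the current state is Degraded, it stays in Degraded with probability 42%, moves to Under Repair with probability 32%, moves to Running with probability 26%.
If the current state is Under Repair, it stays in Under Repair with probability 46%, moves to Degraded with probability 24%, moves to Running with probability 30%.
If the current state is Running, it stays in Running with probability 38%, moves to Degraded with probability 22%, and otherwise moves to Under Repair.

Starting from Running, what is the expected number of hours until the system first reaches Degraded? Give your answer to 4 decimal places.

4.3762

Let t(s) be the expected number of hours to first reach Degraded from state s, with t(Degraded) = 0. Conditioning on the first hour:
t(Under Repair) = 1 + 0.46·t(Under Repair) + 0.3·t(Running)
t(Running) = 1 + 0.4·t(Under Repair) + 0.38·t(Running)
Solving: t(Under Repair) = 4.2831, t(Running) = 4.3762.
Expected hours from Running to Degraded: 4.3762.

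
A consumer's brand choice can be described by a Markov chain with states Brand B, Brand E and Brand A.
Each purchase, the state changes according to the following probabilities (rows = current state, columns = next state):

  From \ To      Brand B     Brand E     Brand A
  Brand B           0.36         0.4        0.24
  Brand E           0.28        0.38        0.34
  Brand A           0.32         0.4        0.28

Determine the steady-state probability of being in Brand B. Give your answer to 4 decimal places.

Let the stationary distribution be π with π = πP and π_1 + π_2 + π_3 = 1.
π_1 = 0.36·π_1 + 0.28·π_2 + 0.32·π_3
π_2 = 0.4·π_1 + 0.38·π_2 + 0.4·π_3
Solving with the normalization constraint gives π = (0.3170, 0.3922, 0.2908).
So the stationary probability of Brand B is 0.3170.

0.3170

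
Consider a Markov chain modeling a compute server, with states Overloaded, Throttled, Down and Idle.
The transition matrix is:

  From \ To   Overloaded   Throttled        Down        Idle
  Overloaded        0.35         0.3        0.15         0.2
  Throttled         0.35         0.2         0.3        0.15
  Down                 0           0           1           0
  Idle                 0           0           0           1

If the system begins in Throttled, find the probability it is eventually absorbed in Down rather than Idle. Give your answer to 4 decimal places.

0.5964

Let h(s) be the probability of absorption at Down starting from transient state s. Then h(Down) = 1 and h(Idle) = 0. By first-step analysis:
h(Overloaded) = 0.35·h(Overloaded) + 0.3·h(Throttled) + 0.15·1 + 0.2·0
h(Throttled) = 0.35·h(Overloaded) + 0.2·h(Throttled) + 0.3·1 + 0.15·0
Solving: h(Overloaded) = 0.5060, h(Throttled) = 0.5964.
Starting from Throttled, the probability is 0.5964.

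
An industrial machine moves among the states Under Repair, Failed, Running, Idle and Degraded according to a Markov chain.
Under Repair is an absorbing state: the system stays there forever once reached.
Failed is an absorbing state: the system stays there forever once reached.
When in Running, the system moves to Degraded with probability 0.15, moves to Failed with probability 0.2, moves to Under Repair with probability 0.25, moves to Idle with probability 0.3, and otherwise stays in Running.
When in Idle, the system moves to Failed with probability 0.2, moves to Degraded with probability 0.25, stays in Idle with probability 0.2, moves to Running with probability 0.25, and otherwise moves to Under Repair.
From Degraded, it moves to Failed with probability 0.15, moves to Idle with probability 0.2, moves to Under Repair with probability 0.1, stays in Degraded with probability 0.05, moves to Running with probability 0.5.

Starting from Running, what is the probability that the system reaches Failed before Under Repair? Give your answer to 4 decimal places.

Let h(s) be the probability of absorption at Failed starting from transient state s. Then h(Failed) = 1 and h(Under Repair) = 0. By first-step analysis:
h(Running) = 0.25·0 + 0.2·1 + 0.1·h(Running) + 0.3·h(Idle) + 0.15·h(Degraded)
h(Idle) = 0.1·0 + 0.2·1 + 0.25·h(Running) + 0.2·h(Idle) + 0.25·h(Degraded)
h(Degraded) = 0.1·0 + 0.15·1 + 0.5·h(Running) + 0.2·h(Idle) + 0.05·h(Degraded)
Solving: h(Running) = 0.5062, h(Idle) = 0.5789, h(Degraded) = 0.5462.
Starting from Running, the probability is 0.5062.

0.5062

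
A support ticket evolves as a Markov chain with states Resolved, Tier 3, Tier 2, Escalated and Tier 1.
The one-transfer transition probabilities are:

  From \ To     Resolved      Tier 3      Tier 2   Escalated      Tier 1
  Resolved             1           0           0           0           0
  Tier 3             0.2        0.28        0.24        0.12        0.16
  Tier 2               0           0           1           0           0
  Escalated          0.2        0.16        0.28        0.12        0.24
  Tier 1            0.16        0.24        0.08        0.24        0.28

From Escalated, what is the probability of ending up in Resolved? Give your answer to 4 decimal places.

0.4584

Let h(s) be the probability of absorption at Resolved starting from transient state s. Then h(Resolved) = 1 and h(Tier 2) = 0. By first-step analysis:
h(Tier 3) = 0.2·1 + 0.28·h(Tier 3) + 0.24·0 + 0.12·h(Escalated) + 0.16·h(Tier 1)
h(Escalated) = 0.2·1 + 0.16·h(Tier 3) + 0.28·0 + 0.12·h(Escalated) + 0.24·h(Tier 1)
h(Tier 1) = 0.16·1 + 0.24·h(Tier 3) + 0.08·0 + 0.24·h(Escalated) + 0.28·h(Tier 1)
Solving: h(Tier 3) = 0.4725, h(Escalated) = 0.4584, h(Tier 1) = 0.5325.
Starting from Escalated, the probability is 0.4584.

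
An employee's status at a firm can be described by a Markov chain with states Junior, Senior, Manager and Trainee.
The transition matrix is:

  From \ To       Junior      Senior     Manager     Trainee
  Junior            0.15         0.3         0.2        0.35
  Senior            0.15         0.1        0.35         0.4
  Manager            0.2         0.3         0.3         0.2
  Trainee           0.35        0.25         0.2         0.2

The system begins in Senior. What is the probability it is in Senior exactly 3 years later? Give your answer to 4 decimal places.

Propagate the distribution vector 3 years from Senior.
After 0 years: (0.0000, 1.0000, 0.0000, 0.0000)
After 1 year: (0.1500, 0.1000, 0.3500, 0.4000)
After 2 years: (0.2475, 0.2600, 0.2500, 0.2425)
After 3 years: (0.2110, 0.2359, 0.2640, 0.2891)
P(in Senior after 3 years) = 0.2359

0.2359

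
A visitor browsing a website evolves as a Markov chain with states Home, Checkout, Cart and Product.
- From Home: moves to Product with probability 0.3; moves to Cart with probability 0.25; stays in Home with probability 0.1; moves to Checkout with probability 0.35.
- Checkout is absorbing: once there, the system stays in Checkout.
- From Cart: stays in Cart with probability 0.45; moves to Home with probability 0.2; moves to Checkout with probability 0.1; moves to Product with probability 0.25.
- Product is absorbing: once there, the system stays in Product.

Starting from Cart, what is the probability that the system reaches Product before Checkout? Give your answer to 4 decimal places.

Let h(s) be the probability of absorption at Product starting from transient state s. Then h(Product) = 1 and h(Checkout) = 0. By first-step analysis:
h(Home) = 0.1·h(Home) + 0.35·0 + 0.25·h(Cart) + 0.3·1
h(Cart) = 0.2·h(Home) + 0.1·0 + 0.45·h(Cart) + 0.25·1
Solving: h(Home) = 0.5112, h(Cart) = 0.6404.
Starting from Cart, the probability is 0.6404.

0.6404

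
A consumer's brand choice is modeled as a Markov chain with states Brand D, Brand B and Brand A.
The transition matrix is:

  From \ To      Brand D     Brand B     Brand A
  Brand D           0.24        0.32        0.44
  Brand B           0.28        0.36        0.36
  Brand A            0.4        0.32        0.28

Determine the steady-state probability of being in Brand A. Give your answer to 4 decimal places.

0.3563

Let the stationary distribution be π with π = πP and π_1 + π_2 + π_3 = 1.
π_1 = 0.24·π_1 + 0.28·π_2 + 0.4·π_3
π_2 = 0.32·π_1 + 0.36·π_2 + 0.32·π_3
Solving with the normalization constraint gives π = (0.3103, 0.3333, 0.3563).
So the stationary probability of Brand A is 0.3563.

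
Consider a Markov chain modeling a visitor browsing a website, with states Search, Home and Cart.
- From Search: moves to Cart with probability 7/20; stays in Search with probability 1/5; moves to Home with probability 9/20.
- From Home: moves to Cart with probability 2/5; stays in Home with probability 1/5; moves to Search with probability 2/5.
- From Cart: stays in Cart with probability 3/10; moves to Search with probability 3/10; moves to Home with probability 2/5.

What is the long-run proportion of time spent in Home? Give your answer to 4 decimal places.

Let the stationary distribution be π with π = πP and π_1 + π_2 + π_3 = 1.
π_1 = 0.2·π_1 + 0.4·π_2 + 0.3·π_3
π_2 = 0.45·π_1 + 0.2·π_2 + 0.4·π_3
Solving with the normalization constraint gives π = (0.3042, 0.3460, 0.3498).
So the stationary probability of Home is 0.3460.

0.3460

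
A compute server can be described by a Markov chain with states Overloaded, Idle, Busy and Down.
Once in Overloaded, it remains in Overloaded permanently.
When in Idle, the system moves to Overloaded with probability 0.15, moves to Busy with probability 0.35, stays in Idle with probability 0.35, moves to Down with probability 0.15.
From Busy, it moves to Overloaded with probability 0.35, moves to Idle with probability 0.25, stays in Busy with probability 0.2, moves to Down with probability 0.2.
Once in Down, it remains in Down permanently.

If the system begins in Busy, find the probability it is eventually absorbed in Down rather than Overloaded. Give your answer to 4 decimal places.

Let h(s) be the probability of absorption at Down starting from transient state s. Then h(Down) = 1 and h(Overloaded) = 0. By first-step analysis:
h(Idle) = 0.15·0 + 0.35·h(Idle) + 0.35·h(Busy) + 0.15·1
h(Busy) = 0.35·0 + 0.25·h(Idle) + 0.2·h(Busy) + 0.2·1
Solving: h(Idle) = 0.4393, h(Busy) = 0.3873.
Starting from Busy, the probability is 0.3873.

0.3873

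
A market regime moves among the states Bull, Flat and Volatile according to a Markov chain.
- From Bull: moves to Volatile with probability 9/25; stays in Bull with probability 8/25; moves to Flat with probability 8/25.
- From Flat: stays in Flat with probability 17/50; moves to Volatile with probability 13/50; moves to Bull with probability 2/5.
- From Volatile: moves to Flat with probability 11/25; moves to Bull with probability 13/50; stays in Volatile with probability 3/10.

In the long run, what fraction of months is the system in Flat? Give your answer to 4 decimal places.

Let the stationary distribution be π with π = πP and π_1 + π_2 + π_3 = 1.
π_1 = 0.32·π_1 + 0.4·π_2 + 0.26·π_3
π_2 = 0.32·π_1 + 0.34·π_2 + 0.44·π_3
Solving with the normalization constraint gives π = (0.3308, 0.3639, 0.3053).
So the stationary probability of Flat is 0.3639.

0.3639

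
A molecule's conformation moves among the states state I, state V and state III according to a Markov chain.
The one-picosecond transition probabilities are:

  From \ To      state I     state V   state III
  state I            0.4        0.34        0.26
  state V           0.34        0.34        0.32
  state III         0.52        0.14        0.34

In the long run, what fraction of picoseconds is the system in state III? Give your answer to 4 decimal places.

Let the stationary distribution be π with π = πP and π_1 + π_2 + π_3 = 1.
π_1 = 0.4·π_1 + 0.34·π_2 + 0.52·π_3
π_2 = 0.34·π_1 + 0.34·π_2 + 0.14·π_3
Solving with the normalization constraint gives π = (0.4193, 0.2798, 0.3009).
So the stationary probability of state III is 0.3009.

0.3009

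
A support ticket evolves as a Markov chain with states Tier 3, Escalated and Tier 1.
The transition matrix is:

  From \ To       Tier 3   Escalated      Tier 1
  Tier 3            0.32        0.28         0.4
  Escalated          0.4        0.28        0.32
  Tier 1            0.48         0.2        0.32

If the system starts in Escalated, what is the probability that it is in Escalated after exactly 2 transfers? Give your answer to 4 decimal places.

0.2544

Sum over the intermediate state after 1 transfer:
P = P(Escalated→Tier 3)·P(Tier 3→Escalated) + P(Escalated→Escalated)·P(Escalated→Escalated) + P(Escalated→Tier 1)·P(Tier 1→Escalated)
  = 0.4×0.28 + 0.28×0.28 + 0.32×0.2
  = 0.1120 + 0.0784 + 0.0640 = 0.2544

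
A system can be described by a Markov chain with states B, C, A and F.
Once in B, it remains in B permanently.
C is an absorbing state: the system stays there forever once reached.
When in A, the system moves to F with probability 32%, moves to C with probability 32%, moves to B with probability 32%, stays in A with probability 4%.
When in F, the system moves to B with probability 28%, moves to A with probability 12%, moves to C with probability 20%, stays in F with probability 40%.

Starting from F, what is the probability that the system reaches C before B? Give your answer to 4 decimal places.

0.4286

Let h(s) be the probability of absorption at C starting from transient state s. Then h(C) = 1 and h(B) = 0. By first-step analysis:
h(A) = 0.32·0 + 0.32·1 + 0.04·h(A) + 0.32·h(F)
h(F) = 0.28·0 + 0.2·1 + 0.12·h(A) + 0.4·h(F)
Solving: h(A) = 0.4762, h(F) = 0.4286.
Starting from F, the probability is 0.4286.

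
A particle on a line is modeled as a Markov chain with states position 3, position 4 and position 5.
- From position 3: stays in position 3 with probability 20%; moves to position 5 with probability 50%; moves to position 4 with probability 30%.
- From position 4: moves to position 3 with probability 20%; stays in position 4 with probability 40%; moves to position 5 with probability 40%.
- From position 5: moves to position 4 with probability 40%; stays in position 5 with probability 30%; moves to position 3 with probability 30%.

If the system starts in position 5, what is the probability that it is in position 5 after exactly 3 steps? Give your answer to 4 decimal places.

0.3830

Propagate the distribution vector 3 steps from position 5.
After 0 steps: (0.0000, 0.0000, 1.0000)
After 1 step: (0.3000, 0.4000, 0.3000)
After 2 steps: (0.2300, 0.3700, 0.4000)
After 3 steps: (0.2400, 0.3770, 0.3830)
P(in position 5 after 3 steps) = 0.3830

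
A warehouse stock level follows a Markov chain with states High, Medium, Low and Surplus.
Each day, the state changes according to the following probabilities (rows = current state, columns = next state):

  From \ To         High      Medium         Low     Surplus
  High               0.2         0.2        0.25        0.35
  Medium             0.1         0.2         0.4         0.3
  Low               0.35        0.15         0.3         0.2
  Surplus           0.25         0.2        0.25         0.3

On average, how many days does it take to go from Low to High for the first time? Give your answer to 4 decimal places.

Let t(s) be the expected number of days to first reach High from state s, with t(High) = 0. Conditioning on the first day:
t(Medium) = 1 + 0.2·t(Medium) + 0.4·t(Low) + 0.3·t(Surplus)
t(Low) = 1 + 0.15·t(Medium) + 0.3·t(Low) + 0.2·t(Surplus)
t(Surplus) = 1 + 0.2·t(Medium) + 0.25·t(Low) + 0.3·t(Surplus)
Solving: t(Medium) = 4.5067, t(Low) = 3.5306, t(Surplus) = 3.9772.
Expected days from Low to High: 3.5306.

3.5306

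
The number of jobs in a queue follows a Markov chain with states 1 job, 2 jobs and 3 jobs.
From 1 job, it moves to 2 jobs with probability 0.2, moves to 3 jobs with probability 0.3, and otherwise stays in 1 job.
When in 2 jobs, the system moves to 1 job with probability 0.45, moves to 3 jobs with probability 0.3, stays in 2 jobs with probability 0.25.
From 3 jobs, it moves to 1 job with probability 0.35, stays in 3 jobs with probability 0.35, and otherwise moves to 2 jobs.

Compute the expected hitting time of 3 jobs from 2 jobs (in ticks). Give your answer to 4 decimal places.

3.3333

Let t(s) be the expected number of ticks to first reach 3 jobs from state s, with t(3 jobs) = 0. Conditioning on the first tick:
t(1 job) = 1 + 0.5·t(1 job) + 0.2·t(2 jobs)
t(2 jobs) = 1 + 0.45·t(1 job) + 0.25·t(2 jobs)
Solving: t(1 job) = 3.3333, t(2 jobs) = 3.3333.
Expected ticks from 2 jobs to 3 jobs: 3.3333.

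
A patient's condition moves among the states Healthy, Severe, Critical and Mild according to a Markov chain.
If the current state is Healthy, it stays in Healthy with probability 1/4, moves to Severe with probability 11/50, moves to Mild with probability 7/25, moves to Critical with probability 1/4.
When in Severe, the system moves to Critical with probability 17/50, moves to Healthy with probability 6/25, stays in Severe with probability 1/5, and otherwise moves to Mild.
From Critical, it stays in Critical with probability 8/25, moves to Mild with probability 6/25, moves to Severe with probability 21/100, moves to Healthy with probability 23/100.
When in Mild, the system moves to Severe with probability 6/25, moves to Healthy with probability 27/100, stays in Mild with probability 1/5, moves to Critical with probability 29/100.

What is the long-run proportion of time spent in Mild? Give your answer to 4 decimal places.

0.2361

Let the stationary distribution be π with π = πP and π_1 + π_2 + π_3 + π_4 = 1.
π_1 = 0.25·π_1 + 0.24·π_2 + 0.23·π_3 + 0.27·π_4
π_2 = 0.22·π_1 + 0.2·π_2 + 0.21·π_3 + 0.24·π_4
π_3 = 0.25·π_1 + 0.34·π_2 + 0.32·π_3 + 0.29·π_4
Solving with the normalization constraint gives π = (0.2465, 0.2174, 0.3000, 0.2361).
So the stationary probability of Mild is 0.2361.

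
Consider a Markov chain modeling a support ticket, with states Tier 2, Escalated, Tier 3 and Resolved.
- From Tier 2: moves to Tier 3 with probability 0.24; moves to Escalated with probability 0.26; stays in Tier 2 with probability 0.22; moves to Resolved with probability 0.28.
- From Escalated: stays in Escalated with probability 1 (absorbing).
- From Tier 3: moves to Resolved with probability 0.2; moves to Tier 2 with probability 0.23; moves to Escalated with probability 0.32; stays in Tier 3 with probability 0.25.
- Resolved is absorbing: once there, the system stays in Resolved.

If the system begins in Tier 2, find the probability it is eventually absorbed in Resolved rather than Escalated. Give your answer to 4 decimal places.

Let h(s) be the probability of absorption at Resolved starting from transient state s. Then h(Resolved) = 1 and h(Escalated) = 0. By first-step analysis:
h(Tier 2) = 0.22·h(Tier 2) + 0.26·0 + 0.24·h(Tier 3) + 0.28·1
h(Tier 3) = 0.23·h(Tier 2) + 0.32·0 + 0.25·h(Tier 3) + 0.2·1
Solving: h(Tier 2) = 0.4870, h(Tier 3) = 0.4160.
Starting from Tier 2, the probability is 0.4870.

0.4870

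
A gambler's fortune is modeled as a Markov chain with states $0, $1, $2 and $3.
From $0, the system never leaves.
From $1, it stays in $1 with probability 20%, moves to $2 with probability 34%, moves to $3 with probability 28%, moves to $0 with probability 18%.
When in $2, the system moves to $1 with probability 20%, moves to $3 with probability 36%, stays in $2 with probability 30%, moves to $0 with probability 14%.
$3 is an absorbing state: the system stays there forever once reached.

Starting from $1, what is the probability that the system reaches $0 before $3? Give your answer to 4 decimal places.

Let h(s) be the probability of absorption at $0 starting from transient state s. Then h($0) = 1 and h($3) = 0. By first-step analysis:
h($1) = 0.18·1 + 0.2·h($1) + 0.34·h($2) + 0.28·0
h($2) = 0.14·1 + 0.2·h($1) + 0.3·h($2) + 0.36·0
Solving: h($1) = 0.3528, h($2) = 0.3008.
Starting from $1, the probability is 0.3528.

0.3528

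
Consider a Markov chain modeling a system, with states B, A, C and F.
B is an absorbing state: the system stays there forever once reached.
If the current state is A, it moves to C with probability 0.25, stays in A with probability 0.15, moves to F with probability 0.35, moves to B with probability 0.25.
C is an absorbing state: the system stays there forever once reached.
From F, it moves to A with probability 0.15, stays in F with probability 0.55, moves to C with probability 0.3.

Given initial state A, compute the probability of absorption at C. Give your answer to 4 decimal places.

0.6591

Let h(s) be the probability of absorption at C starting from transient state s. Then h(C) = 1 and h(B) = 0. By first-step analysis:
h(A) = 0.25·0 + 0.15·h(A) + 0.25·1 + 0.35·h(F)
h(F) = 0.15·h(A) + 0.3·1 + 0.55·h(F)
Solving: h(A) = 0.6591, h(F) = 0.8864.
Starting from A, the probability is 0.6591.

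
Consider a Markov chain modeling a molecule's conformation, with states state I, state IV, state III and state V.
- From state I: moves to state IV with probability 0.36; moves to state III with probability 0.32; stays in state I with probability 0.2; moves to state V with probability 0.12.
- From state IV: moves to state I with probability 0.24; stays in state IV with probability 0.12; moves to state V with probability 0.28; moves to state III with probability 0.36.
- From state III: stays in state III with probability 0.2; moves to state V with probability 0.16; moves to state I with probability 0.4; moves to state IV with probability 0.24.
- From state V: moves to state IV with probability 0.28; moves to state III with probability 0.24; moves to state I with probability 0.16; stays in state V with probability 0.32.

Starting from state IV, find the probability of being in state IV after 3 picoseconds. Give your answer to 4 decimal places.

Propagate the distribution vector 3 picoseconds from state IV.
After 0 picoseconds: (0.0000, 1.0000, 0.0000, 0.0000)
After 1 picosecond: (0.2400, 0.1200, 0.3600, 0.2800)
After 2 picoseconds: (0.2656, 0.2656, 0.2592, 0.2096)
After 3 picoseconds: (0.2541, 0.2484, 0.2828, 0.2148)
P(in state IV after 3 picoseconds) = 0.2484

0.2484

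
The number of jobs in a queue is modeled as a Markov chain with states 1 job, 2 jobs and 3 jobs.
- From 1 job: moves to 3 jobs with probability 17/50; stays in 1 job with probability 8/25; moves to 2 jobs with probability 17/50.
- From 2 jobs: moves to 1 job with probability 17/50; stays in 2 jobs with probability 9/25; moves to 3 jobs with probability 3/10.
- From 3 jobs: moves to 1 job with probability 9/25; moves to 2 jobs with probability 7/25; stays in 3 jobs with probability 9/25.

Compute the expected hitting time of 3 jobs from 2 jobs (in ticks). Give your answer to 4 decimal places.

Let t(s) be the expected number of ticks to first reach 3 jobs from state s, with t(3 jobs) = 0. Conditioning on the first tick:
t(1 job) = 1 + 0.32·t(1 job) + 0.34·t(2 jobs)
t(2 jobs) = 1 + 0.34·t(1 job) + 0.36·t(2 jobs)
Solving: t(1 job) = 3.0663, t(2 jobs) = 3.1915.
Expected ticks from 2 jobs to 3 jobs: 3.1915.

3.1915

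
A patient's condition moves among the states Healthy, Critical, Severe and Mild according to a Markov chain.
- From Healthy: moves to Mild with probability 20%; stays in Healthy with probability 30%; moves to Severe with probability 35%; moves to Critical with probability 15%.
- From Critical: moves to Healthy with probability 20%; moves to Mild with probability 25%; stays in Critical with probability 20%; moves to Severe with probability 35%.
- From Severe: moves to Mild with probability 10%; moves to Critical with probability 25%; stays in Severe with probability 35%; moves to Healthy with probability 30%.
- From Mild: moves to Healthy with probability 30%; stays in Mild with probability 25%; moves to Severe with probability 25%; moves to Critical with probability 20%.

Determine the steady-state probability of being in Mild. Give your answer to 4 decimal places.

Let the stationary distribution be π with π = πP and π_1 + π_2 + π_3 + π_4 = 1.
π_1 = 0.3·π_1 + 0.2·π_2 + 0.3·π_3 + 0.3·π_4
π_2 = 0.15·π_1 + 0.2·π_2 + 0.25·π_3 + 0.2·π_4
π_3 = 0.35·π_1 + 0.35·π_2 + 0.35·π_3 + 0.25·π_4
Solving with the normalization constraint gives π = (0.2797, 0.2026, 0.3314, 0.1863).
So the stationary probability of Mild is 0.1863.

0.1863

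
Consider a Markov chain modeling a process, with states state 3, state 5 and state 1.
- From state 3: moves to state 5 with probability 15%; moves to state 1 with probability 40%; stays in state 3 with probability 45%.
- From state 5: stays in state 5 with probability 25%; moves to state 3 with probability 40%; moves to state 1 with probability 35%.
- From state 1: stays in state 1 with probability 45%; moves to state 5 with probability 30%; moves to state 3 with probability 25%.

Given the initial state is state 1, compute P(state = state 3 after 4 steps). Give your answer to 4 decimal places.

0.3566

Propagate the distribution vector 4 steps from state 1.
After 0 steps: (0.0000, 0.0000, 1.0000)
After 1 step: (0.2500, 0.3000, 0.4500)
After 2 steps: (0.3450, 0.2475, 0.4075)
After 3 steps: (0.3561, 0.2359, 0.4080)
After 4 steps: (0.3566, 0.2348, 0.4086)
P(in state 3 after 4 steps) = 0.3566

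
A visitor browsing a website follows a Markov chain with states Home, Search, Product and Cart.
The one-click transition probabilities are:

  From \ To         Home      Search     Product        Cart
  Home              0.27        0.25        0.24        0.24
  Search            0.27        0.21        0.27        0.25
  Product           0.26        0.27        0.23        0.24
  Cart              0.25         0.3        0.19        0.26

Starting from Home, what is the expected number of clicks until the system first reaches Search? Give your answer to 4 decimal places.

Let t(s) be the expected number of clicks to first reach Search from state s, with t(Search) = 0. Conditioning on the first click:
t(Home) = 1 + 0.27·t(Home) + 0.24·t(Product) + 0.24·t(Cart)
t(Product) = 1 + 0.26·t(Home) + 0.23·t(Product) + 0.24·t(Cart)
t(Cart) = 1 + 0.25·t(Home) + 0.19·t(Product) + 0.26·t(Cart)
Solving: t(Home) = 3.7488, t(Product) = 3.6745, t(Cart) = 3.5613.
Expected clicks from Home to Search: 3.7488.

3.7488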